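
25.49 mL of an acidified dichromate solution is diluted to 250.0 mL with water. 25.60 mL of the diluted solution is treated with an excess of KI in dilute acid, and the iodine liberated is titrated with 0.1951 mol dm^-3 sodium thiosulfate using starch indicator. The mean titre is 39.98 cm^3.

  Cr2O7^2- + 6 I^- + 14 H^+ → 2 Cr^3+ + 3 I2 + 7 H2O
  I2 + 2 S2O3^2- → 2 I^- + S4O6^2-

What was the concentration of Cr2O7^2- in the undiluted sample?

n(S2O3^2-) = 0.03998 × 0.1951 = 7.800 × 10^-3 mol
n(I2) = n(S2O3^2-)/2 = 3.900 × 10^-3 mol
From the 1:3 ratio, n(Cr2O7^2-) in the aliquot = 1/3 × 3.900 × 10^-3 = 1.300 × 10^-3 mol
[Cr2O7^2-]_dilute = 1.300 × 10^-3 / 0.02560 = 0.05078 mol/L
[Cr2O7^2-]_original = 0.05078 × 250.0/25.49 = 0.4981 mol/L

0.4981 mol/L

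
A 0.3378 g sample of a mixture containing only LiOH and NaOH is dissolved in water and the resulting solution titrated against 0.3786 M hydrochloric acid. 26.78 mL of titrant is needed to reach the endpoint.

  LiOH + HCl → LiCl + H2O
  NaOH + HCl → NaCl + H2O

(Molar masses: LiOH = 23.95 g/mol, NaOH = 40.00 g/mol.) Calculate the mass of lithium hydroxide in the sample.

n(HCl) = 0.02678 × 0.3786 = 0.01014 mol
Let x = n(LiOH), y = n(NaOH).
Titrant: 1x + 1y = 0.01014;  mass: 23.95x + 40.00y = 0.3378
Solving, x = 4.222 × 10^-3 mol, y = 5.917 × 10^-3 mol
mass of LiOH = 4.222 × 10^-3 × 23.95 = 0.1011 g

0.1011 g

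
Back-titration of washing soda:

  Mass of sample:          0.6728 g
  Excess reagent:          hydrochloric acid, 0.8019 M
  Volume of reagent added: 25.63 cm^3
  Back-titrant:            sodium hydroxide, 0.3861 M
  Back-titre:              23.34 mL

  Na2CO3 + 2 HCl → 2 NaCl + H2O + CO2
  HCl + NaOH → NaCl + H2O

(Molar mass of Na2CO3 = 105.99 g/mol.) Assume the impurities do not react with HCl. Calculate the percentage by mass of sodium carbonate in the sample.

n(HCl) added = 0.02563 × 0.8019 = 0.02055 mol
n(NaOH) used in back-titration = 0.02334 × 0.3861 = 9.012 × 10^-3 mol
n(HCl) left over = 9.012 × 10^-3 mol (1:1 ratio)
n(HCl) consumed by analyte = 0.02055 − 9.012 × 10^-3 = 0.01154 mol
From the 1:2 ratio, n(Na2CO3) = 1/2 × 0.01154 = 5.771 × 10^-3 mol
mass of Na2CO3 = 5.771 × 10^-3 × 105.99 = 0.6116 g
% Na2CO3 = 0.6116 / 0.6728 × 100 = 90.91 %

90.91 %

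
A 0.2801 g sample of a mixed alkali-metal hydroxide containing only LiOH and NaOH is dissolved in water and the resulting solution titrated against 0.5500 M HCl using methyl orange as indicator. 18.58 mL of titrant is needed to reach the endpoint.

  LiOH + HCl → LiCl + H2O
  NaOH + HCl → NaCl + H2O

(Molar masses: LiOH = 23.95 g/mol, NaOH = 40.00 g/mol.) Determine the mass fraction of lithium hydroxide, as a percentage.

68.54 %

n(HCl) = 0.01858 × 0.5500 = 0.01022 mol
Let x = n(LiOH), y = n(NaOH).
Titrant: 1x + 1y = 0.01022;  mass: 23.95x + 40.00y = 0.2801
Solving, x = 8.016 × 10^-3 mol, y = 2.203 × 10^-3 mol
mass of LiOH = 8.016 × 10^-3 × 23.95 = 0.1920 g
% LiOH = 0.1920 / 0.2801 × 100 = 68.54 %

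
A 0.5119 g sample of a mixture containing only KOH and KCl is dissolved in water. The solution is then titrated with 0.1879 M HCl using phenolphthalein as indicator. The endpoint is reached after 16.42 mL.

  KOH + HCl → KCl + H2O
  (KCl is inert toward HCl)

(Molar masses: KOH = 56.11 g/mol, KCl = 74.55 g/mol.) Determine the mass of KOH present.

0.1731 g

n(HCl) = 0.01642 × 0.1879 = 3.085 × 10^-3 mol
Let x = n(KOH), y = n(KCl).
Titrant: 1x = 3.085 × 10^-3;  mass: 56.11x + 74.55y = 0.5119
Solving, x = 3.085 × 10^-3 mol, y = 4.544 × 10^-3 mol
mass of KOH = 3.085 × 10^-3 × 56.11 = 0.1731 g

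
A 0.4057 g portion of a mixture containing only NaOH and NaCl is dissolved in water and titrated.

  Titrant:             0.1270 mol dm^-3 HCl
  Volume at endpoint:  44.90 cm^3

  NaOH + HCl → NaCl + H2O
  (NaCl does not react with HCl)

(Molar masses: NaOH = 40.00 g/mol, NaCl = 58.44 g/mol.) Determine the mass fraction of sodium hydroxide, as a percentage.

n(HCl) = 0.04490 × 0.1270 = 5.702 × 10^-3 mol
Let x = n(NaOH), y = n(NaCl).
Titrant: 1x = 5.702 × 10^-3;  mass: 40.00x + 58.44y = 0.4057
Solving, x = 5.702 × 10^-3 mol, y = 3.039 × 10^-3 mol
mass of NaOH = 5.702 × 10^-3 × 40.00 = 0.2281 g
% NaOH = 0.2281 / 0.4057 × 100 = 56.22 %

56.22 %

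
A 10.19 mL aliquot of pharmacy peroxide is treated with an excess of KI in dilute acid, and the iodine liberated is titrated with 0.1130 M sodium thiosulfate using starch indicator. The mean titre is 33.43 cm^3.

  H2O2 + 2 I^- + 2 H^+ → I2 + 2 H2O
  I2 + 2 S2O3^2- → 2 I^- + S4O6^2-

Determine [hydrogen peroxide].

0.1854 M

n(S2O3^2-) = 0.03343 × 0.1130 = 3.778 × 10^-3 mol
n(I2) = n(S2O3^2-)/2 = 1.889 × 10^-3 mol
n(H2O2) in the aliquot = 1.889 × 10^-3 mol (1:1 ratio)
[H2O2] = 1.889 × 10^-3 / 0.01019 = 0.1854 mol/L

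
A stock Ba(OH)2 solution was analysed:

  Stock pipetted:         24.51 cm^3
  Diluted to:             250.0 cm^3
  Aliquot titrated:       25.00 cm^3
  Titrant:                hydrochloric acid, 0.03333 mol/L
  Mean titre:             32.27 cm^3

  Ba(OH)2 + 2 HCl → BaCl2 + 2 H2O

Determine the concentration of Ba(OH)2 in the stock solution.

n(HCl) = 0.03227 × 0.03333 = 1.076 × 10^-3 mol
From the 1:2 ratio, n(Ba(OH)2) in the aliquot = 1/2 × 1.076 × 10^-3 = 5.378 × 10^-4 mol
[Ba(OH)2]_dilute = 5.378 × 10^-4 / 0.02500 = 0.02151 mol/L
Dilution factor = 250.0 / 24.51 = 10.20
[Ba(OH)2]_stock = 0.02151 × 10.20 = 0.2194 mol/L

0.2194 mol/L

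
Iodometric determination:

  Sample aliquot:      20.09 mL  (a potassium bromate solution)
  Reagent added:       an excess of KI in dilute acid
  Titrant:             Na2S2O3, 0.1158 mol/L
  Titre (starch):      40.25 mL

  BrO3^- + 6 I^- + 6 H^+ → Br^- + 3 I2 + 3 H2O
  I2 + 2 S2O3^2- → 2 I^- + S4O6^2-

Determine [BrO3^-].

n(S2O3^2-) = 0.04025 × 0.1158 = 4.661 × 10^-3 mol
n(I2) = n(S2O3^2-)/2 = 2.330 × 10^-3 mol
From the 1:3 ratio, n(BrO3^-) in the aliquot = 1/3 × 2.330 × 10^-3 = 7.768 × 10^-4 mol
[BrO3^-] = 7.768 × 10^-4 / 0.02009 = 0.03867 mol/L

0.03867 mol/L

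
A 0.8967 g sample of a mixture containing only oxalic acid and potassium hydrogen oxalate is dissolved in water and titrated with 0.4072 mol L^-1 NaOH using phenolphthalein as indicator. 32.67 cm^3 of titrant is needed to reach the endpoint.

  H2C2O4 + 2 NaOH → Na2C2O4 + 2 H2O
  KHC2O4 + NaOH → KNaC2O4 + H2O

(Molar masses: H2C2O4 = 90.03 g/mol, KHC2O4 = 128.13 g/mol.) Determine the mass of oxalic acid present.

n(NaOH) = 0.03267 × 0.4072 = 0.01330 mol
Let x = n(H2C2O4), y = n(KHC2O4).
Titrant: 2x + 1y = 0.01330;  mass: 90.03x + 128.13y = 0.8967
Solving, x = 4.860 × 10^-3 mol, y = 3.584 × 10^-3 mol
mass of H2C2O4 = 4.860 × 10^-3 × 90.03 = 0.4375 g

0.4375 g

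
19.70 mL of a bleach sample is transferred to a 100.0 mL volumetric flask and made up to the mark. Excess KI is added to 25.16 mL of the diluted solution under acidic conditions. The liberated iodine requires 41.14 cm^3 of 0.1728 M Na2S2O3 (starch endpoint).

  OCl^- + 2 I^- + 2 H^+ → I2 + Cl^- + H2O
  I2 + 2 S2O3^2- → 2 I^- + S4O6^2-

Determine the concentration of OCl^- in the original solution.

0.7171 M

n(S2O3^2-) = 0.04114 × 0.1728 = 7.109 × 10^-3 mol
n(I2) = n(S2O3^2-)/2 = 3.554 × 10^-3 mol
n(OCl^-) in the aliquot = 3.554 × 10^-3 mol (1:1 ratio)
[OCl^-]_dilute = 3.554 × 10^-3 / 0.02516 = 0.1413 mol/L
[OCl^-]_original = 0.1413 × 100.0/19.70 = 0.7171 mol/L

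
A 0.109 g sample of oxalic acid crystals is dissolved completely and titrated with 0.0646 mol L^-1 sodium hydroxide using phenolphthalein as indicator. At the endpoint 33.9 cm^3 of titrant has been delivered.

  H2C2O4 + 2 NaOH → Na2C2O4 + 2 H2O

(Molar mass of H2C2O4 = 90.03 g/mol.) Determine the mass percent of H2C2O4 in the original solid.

90.4 %

n(NaOH) = 0.0339 L × 0.0646 mol/L = 2.19 × 10^-3 mol
From the 1:2 ratio, n(H2C2O4) = 1/2 × 2.19 × 10^-3 = 1.09 × 10^-3 mol
mass of H2C2O4 = 1.09 × 10^-3 × 90.03 g/mol = 0.0986 g
% H2C2O4 = 0.0986 / 0.109 × 100 = 90.4 %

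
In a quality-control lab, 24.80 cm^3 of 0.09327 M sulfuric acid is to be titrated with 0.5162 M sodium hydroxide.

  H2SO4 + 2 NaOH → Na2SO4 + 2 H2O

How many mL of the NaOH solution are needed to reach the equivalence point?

8.962 mL

n(H2SO4) = 0.02480 L × 0.09327 mol/L = 2.313 × 10^-3 mol
From the 2:1 stoichiometry, n(NaOH) = 2/1 × 2.313 × 10^-3 = 4.626 × 10^-3 mol
V(NaOH) = 4.626 × 10^-3 mol / 0.5162 mol/L = 0.008962 L = 8.962 mL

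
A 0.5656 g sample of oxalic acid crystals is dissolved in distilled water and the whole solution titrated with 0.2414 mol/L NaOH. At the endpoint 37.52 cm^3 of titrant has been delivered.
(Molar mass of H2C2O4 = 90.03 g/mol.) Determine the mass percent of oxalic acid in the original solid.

H2C2O4 + 2 NaOH → Na2C2O4 + 2 H2O
n(NaOH) = 0.03752 L × 0.2414 mol/L = 9.057 × 10^-3 mol
From the 1:2 ratio, n(H2C2O4) = 1/2 × 9.057 × 10^-3 = 4.529 × 10^-3 mol
mass of H2C2O4 = 4.529 × 10^-3 × 90.03 g/mol = 0.4077 g
% H2C2O4 = 0.4077 / 0.5656 × 100 = 72.09 %

72.09 %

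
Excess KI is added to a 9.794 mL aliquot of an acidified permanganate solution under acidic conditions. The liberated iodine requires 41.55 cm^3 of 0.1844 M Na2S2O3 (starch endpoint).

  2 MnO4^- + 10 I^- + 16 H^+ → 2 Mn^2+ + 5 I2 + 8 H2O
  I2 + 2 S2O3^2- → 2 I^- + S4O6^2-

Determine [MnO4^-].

0.1565 M

n(S2O3^2-) = 0.04155 × 0.1844 = 7.662 × 10^-3 mol
n(I2) = n(S2O3^2-)/2 = 3.831 × 10^-3 mol
From the 2:5 ratio, n(MnO4^-) in the aliquot = 2/5 × 3.831 × 10^-3 = 1.532 × 10^-3 mol
[MnO4^-] = 1.532 × 10^-3 / 0.009794 = 0.1565 mol/L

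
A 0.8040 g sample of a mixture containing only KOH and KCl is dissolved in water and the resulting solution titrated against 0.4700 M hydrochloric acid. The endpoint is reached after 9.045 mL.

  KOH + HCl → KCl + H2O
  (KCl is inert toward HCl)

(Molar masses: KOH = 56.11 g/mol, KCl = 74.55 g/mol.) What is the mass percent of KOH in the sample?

29.67 %

n(HCl) = 0.009045 × 0.4700 = 4.251 × 10^-3 mol
Let x = n(KOH), y = n(KCl).
Titrant: 1x = 4.251 × 10^-3;  mass: 56.11x + 74.55y = 0.8040
Solving, x = 4.251 × 10^-3 mol, y = 7.585 × 10^-3 mol
mass of KOH = 4.251 × 10^-3 × 56.11 = 0.2385 g
% KOH = 0.2385 / 0.8040 × 100 = 29.67 %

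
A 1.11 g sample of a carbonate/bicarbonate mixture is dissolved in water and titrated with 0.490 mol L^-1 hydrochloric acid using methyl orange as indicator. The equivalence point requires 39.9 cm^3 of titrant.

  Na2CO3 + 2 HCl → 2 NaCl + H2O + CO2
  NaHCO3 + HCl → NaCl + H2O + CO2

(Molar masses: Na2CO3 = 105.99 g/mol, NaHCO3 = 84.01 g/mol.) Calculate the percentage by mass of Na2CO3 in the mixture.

82.0 %

n(HCl) = 0.0399 × 0.490 = 0.0196 mol
Let x = n(Na2CO3), y = n(NaHCO3).
Titrant: 2x + 1y = 0.0196;  mass: 105.99x + 84.01y = 1.11
Solving, x = 8.58 × 10^-3 mol, y = 2.38 × 10^-3 mol
mass of Na2CO3 = 8.58 × 10^-3 × 105.99 = 0.910 g
% Na2CO3 = 0.910 / 1.11 × 100 = 82.0 %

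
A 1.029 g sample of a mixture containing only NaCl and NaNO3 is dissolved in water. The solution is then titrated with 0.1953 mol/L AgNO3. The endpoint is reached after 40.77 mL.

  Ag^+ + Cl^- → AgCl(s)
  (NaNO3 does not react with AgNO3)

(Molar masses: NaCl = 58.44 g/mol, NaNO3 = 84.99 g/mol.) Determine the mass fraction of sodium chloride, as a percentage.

n(AgNO3) = 0.04077 × 0.1953 = 7.962 × 10^-3 mol
Let x = n(NaCl), y = n(NaNO3).
Titrant: 1x = 7.962 × 10^-3;  mass: 58.44x + 84.99y = 1.029
Solving, x = 7.962 × 10^-3 mol, y = 6.632 × 10^-3 mol
mass of NaCl = 7.962 × 10^-3 × 58.44 = 0.4653 g
% NaCl = 0.4653 / 1.029 × 100 = 45.22 %

45.22 %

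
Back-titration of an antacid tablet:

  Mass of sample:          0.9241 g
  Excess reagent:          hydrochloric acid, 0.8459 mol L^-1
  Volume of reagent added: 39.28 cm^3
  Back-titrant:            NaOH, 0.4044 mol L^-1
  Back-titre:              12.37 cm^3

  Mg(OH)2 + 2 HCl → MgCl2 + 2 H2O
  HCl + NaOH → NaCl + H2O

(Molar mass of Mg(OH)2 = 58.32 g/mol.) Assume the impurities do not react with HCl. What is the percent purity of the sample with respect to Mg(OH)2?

n(HCl) added = 0.03928 × 0.8459 = 0.03323 mol
n(NaOH) used in back-titration = 0.01237 × 0.4044 = 5.002 × 10^-3 mol
n(HCl) left over = 5.002 × 10^-3 mol (1:1 ratio)
n(HCl) consumed by analyte = 0.03323 − 5.002 × 10^-3 = 0.02822 mol
From the 1:2 ratio, n(Mg(OH)2) = 1/2 × 0.02822 = 0.01411 mol
mass of Mg(OH)2 = 0.01411 × 58.32 = 0.8230 g
% Mg(OH)2 = 0.8230 / 0.9241 × 100 = 89.06 %

89.06 %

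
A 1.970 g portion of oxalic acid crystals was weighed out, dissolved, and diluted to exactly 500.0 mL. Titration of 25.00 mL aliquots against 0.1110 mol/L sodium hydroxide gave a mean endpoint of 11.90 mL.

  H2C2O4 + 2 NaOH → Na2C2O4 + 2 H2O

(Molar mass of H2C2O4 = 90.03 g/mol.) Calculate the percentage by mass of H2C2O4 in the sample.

60.37 %

n(NaOH) per titration = 0.01190 × 0.1110 = 1.321 × 10^-3 mol
From the 1:2 ratio, n(H2C2O4) in each aliquot = 1/2 × 1.321 × 10^-3 = 6.604 × 10^-4 mol
n(H2C2O4) in the whole flask = 6.604 × 10^-4 × 500.0/25.00 = 0.01321 mol
mass of H2C2O4 = 0.01321 × 90.03 = 1.189 g
% H2C2O4 = 1.189 / 1.970 × 100 = 60.37 %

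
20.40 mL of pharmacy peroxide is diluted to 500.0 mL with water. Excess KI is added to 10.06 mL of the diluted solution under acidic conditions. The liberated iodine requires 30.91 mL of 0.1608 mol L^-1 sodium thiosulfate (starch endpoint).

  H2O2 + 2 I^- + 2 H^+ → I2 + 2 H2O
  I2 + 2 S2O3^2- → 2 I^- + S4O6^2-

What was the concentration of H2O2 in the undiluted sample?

n(S2O3^2-) = 0.03091 × 0.1608 = 4.970 × 10^-3 mol
n(I2) = n(S2O3^2-)/2 = 2.485 × 10^-3 mol
n(H2O2) in the aliquot = 2.485 × 10^-3 mol (1:1 ratio)
[H2O2]_dilute = 2.485 × 10^-3 / 0.01006 = 0.2470 mol/L
[H2O2]_original = 0.2470 × 500.0/20.40 = 6.055 mol/L

6.055 mol/L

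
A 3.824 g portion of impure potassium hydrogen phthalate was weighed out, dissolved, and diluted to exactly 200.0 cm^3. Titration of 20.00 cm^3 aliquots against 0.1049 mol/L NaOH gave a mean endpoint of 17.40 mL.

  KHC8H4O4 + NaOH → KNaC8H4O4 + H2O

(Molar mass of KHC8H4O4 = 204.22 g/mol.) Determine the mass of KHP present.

3.728 g

n(NaOH) per titration = 0.01740 × 0.1049 = 1.825 × 10^-3 mol
n(KHC8H4O4) in each aliquot = 1.825 × 10^-3 mol (1:1 ratio)
n(KHC8H4O4) in the whole flask = 1.825 × 10^-3 × 200.0/20.00 = 0.01825 mol
mass of KHC8H4O4 = 0.01825 × 204.22 = 3.728 g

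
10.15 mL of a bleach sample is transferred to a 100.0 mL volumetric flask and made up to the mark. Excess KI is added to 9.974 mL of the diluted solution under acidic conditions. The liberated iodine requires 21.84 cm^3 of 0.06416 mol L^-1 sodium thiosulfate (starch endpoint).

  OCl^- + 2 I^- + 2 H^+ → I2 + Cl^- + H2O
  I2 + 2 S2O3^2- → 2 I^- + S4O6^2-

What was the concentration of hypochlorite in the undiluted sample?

0.6921 mol/L

n(S2O3^2-) = 0.02184 × 0.06416 = 1.401 × 10^-3 mol
n(I2) = n(S2O3^2-)/2 = 7.006 × 10^-4 mol
n(OCl^-) in the aliquot = 7.006 × 10^-4 mol (1:1 ratio)
[OCl^-]_dilute = 7.006 × 10^-4 / 0.009974 = 0.07025 mol/L
[OCl^-]_original = 0.07025 × 100.0/10.15 = 0.6921 mol/L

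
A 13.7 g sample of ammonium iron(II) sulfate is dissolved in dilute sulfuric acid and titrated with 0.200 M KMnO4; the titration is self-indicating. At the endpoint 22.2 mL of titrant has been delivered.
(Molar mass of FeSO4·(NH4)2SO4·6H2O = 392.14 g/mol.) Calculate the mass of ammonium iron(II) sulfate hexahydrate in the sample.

8.71 g

MnO4^- + 5 Fe^2+ + 8 H^+ → Mn^2+ + 5 Fe^3+ + 4 H2O
n(KMnO4) = 0.0222 L × 0.200 mol/L = 4.44 × 10^-3 mol
From the 5:1 ratio, n(FeSO4·(NH4)2SO4·6H2O) = 5/1 × 4.44 × 10^-3 = 0.0222 mol
mass of FeSO4·(NH4)2SO4·6H2O = 0.0222 × 392.14 g/mol = 8.71 g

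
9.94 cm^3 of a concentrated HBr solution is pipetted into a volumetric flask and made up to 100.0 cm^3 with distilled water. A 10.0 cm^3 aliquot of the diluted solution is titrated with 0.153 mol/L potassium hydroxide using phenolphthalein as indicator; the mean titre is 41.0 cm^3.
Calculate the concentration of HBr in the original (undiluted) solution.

6.31 mol/L

HBr + KOH → KBr + H2O
n(KOH) = 0.0410 × 0.153 = 6.27 × 10^-3 mol
n(HBr) in the aliquot = 6.27 × 10^-3 mol (1:1 ratio)
[HBr]_dilute = 6.27 × 10^-3 / 0.0100 = 0.627 mol/L
Dilution factor = 100.0 / 9.94 = 10.06
[HBr]_stock = 0.627 × 10.06 = 6.31 mol/L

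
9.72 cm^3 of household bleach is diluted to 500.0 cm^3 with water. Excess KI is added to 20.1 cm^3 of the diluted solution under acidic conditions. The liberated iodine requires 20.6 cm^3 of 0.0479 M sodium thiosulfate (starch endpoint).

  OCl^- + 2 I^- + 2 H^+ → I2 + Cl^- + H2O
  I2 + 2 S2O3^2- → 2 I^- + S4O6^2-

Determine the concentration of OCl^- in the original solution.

n(S2O3^2-) = 0.0206 × 0.0479 = 9.87 × 10^-4 mol
n(I2) = n(S2O3^2-)/2 = 4.93 × 10^-4 mol
n(OCl^-) in the aliquot = 4.93 × 10^-4 mol (1:1 ratio)
[OCl^-]_dilute = 4.93 × 10^-4 / 0.0201 = 0.0245 mol/L
[OCl^-]_original = 0.0245 × 500.0/9.72 = 1.26 mol/L

1.26 M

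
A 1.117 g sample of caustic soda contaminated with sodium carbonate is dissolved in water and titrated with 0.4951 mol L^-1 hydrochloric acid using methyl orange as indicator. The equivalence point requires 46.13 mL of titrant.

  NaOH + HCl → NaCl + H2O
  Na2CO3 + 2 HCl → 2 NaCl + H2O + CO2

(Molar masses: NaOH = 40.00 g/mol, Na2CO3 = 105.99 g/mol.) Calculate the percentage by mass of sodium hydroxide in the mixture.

n(HCl) = 0.04613 × 0.4951 = 0.02284 mol
Let x = n(NaOH), y = n(Na2CO3).
Titrant: 1x + 2y = 0.02284;  mass: 40.00x + 105.99y = 1.117
Solving, x = 7.184 × 10^-3 mol, y = 7.828 × 10^-3 mol
mass of NaOH = 7.184 × 10^-3 × 40.00 = 0.2873 g
% NaOH = 0.2873 / 1.117 × 100 = 25.72 %

25.72 %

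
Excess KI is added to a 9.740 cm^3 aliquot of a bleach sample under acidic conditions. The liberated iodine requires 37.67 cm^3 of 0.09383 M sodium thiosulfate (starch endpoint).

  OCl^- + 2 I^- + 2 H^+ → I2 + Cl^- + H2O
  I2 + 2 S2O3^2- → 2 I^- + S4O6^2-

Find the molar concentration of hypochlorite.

0.1814 M

n(S2O3^2-) = 0.03767 × 0.09383 = 3.535 × 10^-3 mol
n(I2) = n(S2O3^2-)/2 = 1.767 × 10^-3 mol
n(OCl^-) in the aliquot = 1.767 × 10^-3 mol (1:1 ratio)
[OCl^-] = 1.767 × 10^-3 / 0.009740 = 0.1814 mol/L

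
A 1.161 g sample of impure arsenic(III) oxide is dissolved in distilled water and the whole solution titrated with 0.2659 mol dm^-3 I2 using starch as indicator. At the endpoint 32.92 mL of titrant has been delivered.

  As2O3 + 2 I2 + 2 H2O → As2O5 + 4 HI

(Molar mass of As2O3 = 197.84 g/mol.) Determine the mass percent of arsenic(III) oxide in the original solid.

74.58 %

n(I2) = 0.03292 L × 0.2659 mol/L = 8.753 × 10^-3 mol
From the 1:2 ratio, n(As2O3) = 1/2 × 8.753 × 10^-3 = 4.377 × 10^-3 mol
mass of As2O3 = 4.377 × 10^-3 × 197.84 g/mol = 0.8659 g
% As2O3 = 0.8659 / 1.161 × 100 = 74.58 %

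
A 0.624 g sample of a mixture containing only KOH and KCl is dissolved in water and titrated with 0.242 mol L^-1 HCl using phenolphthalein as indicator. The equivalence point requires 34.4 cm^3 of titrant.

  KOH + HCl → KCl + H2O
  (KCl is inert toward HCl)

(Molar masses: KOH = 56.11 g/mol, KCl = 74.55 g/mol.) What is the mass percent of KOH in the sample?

74.9 %

n(HCl) = 0.0344 × 0.242 = 8.32 × 10^-3 mol
Let x = n(KOH), y = n(KCl).
Titrant: 1x = 8.32 × 10^-3;  mass: 56.11x + 74.55y = 0.624
Solving, x = 8.32 × 10^-3 mol, y = 2.10 × 10^-3 mol
mass of KOH = 8.32 × 10^-3 × 56.11 = 0.467 g
% KOH = 0.467 / 0.624 × 100 = 74.9 %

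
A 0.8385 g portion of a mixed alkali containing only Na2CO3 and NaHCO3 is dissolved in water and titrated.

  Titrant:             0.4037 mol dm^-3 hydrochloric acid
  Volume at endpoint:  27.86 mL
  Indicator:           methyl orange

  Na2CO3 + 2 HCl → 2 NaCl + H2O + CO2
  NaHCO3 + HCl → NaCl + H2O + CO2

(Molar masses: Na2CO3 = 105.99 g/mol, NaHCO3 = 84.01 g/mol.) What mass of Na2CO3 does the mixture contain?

0.1817 g

n(HCl) = 0.02786 × 0.4037 = 0.01125 mol
Let x = n(Na2CO3), y = n(NaHCO3).
Titrant: 2x + 1y = 0.01125;  mass: 105.99x + 84.01y = 0.8385
Solving, x = 1.715 × 10^-3 mol, y = 7.818 × 10^-3 mol
mass of Na2CO3 = 1.715 × 10^-3 × 105.99 = 0.1817 g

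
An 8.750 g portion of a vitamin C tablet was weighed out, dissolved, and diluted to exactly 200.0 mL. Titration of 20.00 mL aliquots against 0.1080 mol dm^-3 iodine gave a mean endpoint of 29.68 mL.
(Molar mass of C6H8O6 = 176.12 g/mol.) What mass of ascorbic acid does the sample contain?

5.645 g

C6H8O6 + I2 → C6H6O6 + 2 HI
n(I2) per titration = 0.02968 × 0.1080 = 3.205 × 10^-3 mol
n(C6H8O6) in each aliquot = 3.205 × 10^-3 mol (1:1 ratio)
n(C6H8O6) in the whole flask = 3.205 × 10^-3 × 200.0/20.00 = 0.03205 mol
mass of C6H8O6 = 0.03205 × 176.12 = 5.645 g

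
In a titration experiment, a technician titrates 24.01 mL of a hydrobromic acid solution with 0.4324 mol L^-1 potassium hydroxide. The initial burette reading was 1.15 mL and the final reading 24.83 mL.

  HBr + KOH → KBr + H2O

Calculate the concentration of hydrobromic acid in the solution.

0.4265 mol/L

n(KOH) = 0.02368 L × 0.4324 mol/L = 0.01024 mol
n(HBr) = 0.01024 mol (1:1 mole ratio)
[HBr] = 0.01024 mol / 0.02401 L = 0.4265 mol/L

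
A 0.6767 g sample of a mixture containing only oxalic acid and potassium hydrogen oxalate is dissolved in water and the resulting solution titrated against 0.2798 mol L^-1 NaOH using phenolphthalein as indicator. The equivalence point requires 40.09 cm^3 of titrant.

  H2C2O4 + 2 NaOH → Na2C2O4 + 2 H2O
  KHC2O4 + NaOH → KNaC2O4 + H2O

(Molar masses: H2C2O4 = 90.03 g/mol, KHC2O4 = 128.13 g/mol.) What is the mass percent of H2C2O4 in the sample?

60.87 %

n(NaOH) = 0.04009 × 0.2798 = 0.01122 mol
Let x = n(H2C2O4), y = n(KHC2O4).
Titrant: 2x + 1y = 0.01122;  mass: 90.03x + 128.13y = 0.6767
Solving, x = 4.575 × 10^-3 mol, y = 2.067 × 10^-3 mol
mass of H2C2O4 = 4.575 × 10^-3 × 90.03 = 0.4119 g
% H2C2O4 = 0.4119 / 0.6767 × 100 = 60.87 %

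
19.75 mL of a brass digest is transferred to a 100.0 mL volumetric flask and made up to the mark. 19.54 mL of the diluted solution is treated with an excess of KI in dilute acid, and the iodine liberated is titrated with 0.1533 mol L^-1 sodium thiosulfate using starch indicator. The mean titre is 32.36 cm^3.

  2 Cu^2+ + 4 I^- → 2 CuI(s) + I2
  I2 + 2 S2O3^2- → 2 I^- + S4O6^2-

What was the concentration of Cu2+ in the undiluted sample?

n(S2O3^2-) = 0.03236 × 0.1533 = 4.961 × 10^-3 mol
n(I2) = n(S2O3^2-)/2 = 2.480 × 10^-3 mol
From the 2:1 ratio, n(Cu2+) in the aliquot = 2/1 × 2.480 × 10^-3 = 4.961 × 10^-3 mol
[Cu2+]_dilute = 4.961 × 10^-3 / 0.01954 = 0.2539 mol/L
[Cu2+]_original = 0.2539 × 100.0/19.75 = 1.285 mol/L

1.285 mol/L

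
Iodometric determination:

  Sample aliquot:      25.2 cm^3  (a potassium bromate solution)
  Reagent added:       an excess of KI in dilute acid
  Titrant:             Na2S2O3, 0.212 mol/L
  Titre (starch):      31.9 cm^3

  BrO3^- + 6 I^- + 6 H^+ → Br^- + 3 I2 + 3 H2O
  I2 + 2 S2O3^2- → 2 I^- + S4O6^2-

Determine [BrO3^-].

0.0447 mol/L

n(S2O3^2-) = 0.0319 × 0.212 = 6.76 × 10^-3 mol
n(I2) = n(S2O3^2-)/2 = 3.38 × 10^-3 mol
From the 1:3 ratio, n(BrO3^-) in the aliquot = 1/3 × 3.38 × 10^-3 = 1.13 × 10^-3 mol
[BrO3^-] = 1.13 × 10^-3 / 0.0252 = 0.0447 mol/L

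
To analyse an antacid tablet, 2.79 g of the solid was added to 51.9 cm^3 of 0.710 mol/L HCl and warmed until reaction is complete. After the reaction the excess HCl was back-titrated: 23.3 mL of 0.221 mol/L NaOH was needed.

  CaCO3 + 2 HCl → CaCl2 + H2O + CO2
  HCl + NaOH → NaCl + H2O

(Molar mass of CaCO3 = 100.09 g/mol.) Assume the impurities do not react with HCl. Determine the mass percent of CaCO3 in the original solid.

56.9 %

n(HCl) added = 0.0519 × 0.710 = 0.0368 mol
n(NaOH) used in back-titration = 0.0233 × 0.221 = 5.15 × 10^-3 mol
n(HCl) left over = 5.15 × 10^-3 mol (1:1 ratio)
n(HCl) consumed by analyte = 0.0368 − 5.15 × 10^-3 = 0.0317 mol
From the 1:2 ratio, n(CaCO3) = 1/2 × 0.0317 = 0.0158 mol
mass of CaCO3 = 0.0158 × 100.09 = 1.59 g
% CaCO3 = 1.59 / 2.79 × 100 = 56.9 %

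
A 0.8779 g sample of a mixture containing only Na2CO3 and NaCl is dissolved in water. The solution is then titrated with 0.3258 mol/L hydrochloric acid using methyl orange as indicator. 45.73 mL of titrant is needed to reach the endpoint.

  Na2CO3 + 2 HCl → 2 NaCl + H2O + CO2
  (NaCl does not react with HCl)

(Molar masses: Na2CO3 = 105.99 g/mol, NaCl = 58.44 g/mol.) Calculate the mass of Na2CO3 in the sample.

0.7896 g

n(HCl) = 0.04573 × 0.3258 = 0.01490 mol
Let x = n(Na2CO3), y = n(NaCl).
Titrant: 2x = 0.01490;  mass: 105.99x + 58.44y = 0.8779
Solving, x = 7.449 × 10^-3 mol, y = 1.512 × 10^-3 mol
mass of Na2CO3 = 7.449 × 10^-3 × 105.99 = 0.7896 g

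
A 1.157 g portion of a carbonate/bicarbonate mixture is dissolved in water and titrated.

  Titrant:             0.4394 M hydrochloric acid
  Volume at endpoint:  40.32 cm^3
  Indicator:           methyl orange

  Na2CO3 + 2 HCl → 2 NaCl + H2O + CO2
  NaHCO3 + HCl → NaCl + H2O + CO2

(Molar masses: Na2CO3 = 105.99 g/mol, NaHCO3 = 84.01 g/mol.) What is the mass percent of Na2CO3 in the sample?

48.94 %

n(HCl) = 0.04032 × 0.4394 = 0.01772 mol
Let x = n(Na2CO3), y = n(NaHCO3).
Titrant: 2x + 1y = 0.01772;  mass: 105.99x + 84.01y = 1.157
Solving, x = 5.342 × 10^-3 mol, y = 7.032 × 10^-3 mol
mass of Na2CO3 = 5.342 × 10^-3 × 105.99 = 0.5662 g
% Na2CO3 = 0.5662 / 1.157 × 100 = 48.94 %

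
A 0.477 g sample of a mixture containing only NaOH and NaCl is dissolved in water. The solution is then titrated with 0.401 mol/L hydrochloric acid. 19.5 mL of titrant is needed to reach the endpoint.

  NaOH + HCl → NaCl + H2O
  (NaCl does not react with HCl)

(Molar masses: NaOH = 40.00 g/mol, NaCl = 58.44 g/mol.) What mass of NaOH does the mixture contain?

n(HCl) = 0.0195 × 0.401 = 7.82 × 10^-3 mol
Let x = n(NaOH), y = n(NaCl).
Titrant: 1x = 7.82 × 10^-3;  mass: 40.00x + 58.44y = 0.477
Solving, x = 7.82 × 10^-3 mol, y = 2.81 × 10^-3 mol
mass of NaOH = 7.82 × 10^-3 × 40.00 = 0.313 g

0.313 g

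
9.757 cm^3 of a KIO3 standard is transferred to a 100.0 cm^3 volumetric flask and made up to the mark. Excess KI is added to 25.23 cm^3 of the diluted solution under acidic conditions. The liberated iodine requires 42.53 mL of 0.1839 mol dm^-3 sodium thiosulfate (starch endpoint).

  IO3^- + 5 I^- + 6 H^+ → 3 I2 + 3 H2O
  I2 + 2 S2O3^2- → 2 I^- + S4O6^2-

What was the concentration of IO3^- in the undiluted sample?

n(S2O3^2-) = 0.04253 × 0.1839 = 7.821 × 10^-3 mol
n(I2) = n(S2O3^2-)/2 = 3.911 × 10^-3 mol
From the 1:3 ratio, n(IO3^-) in the aliquot = 1/3 × 3.911 × 10^-3 = 1.304 × 10^-3 mol
[IO3^-]_dilute = 1.304 × 10^-3 / 0.02523 = 0.05167 mol/L
[IO3^-]_original = 0.05167 × 100.0/9.757 = 0.5295 mol/L

0.5295 mol/L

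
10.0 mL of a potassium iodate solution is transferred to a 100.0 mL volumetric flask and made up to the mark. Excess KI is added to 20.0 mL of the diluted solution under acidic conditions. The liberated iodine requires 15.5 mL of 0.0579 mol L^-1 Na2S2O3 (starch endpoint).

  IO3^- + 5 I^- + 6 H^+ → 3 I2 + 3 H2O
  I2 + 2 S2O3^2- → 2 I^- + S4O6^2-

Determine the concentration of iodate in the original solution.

n(S2O3^2-) = 0.0155 × 0.0579 = 8.97 × 10^-4 mol
n(I2) = n(S2O3^2-)/2 = 4.49 × 10^-4 mol
From the 1:3 ratio, n(IO3^-) in the aliquot = 1/3 × 4.49 × 10^-4 = 1.50 × 10^-4 mol
[IO3^-]_dilute = 1.50 × 10^-4 / 0.0200 = 0.00748 mol/L
[IO3^-]_original = 0.00748 × 100.0/10.0 = 0.0748 mol/L

0.0748 mol/L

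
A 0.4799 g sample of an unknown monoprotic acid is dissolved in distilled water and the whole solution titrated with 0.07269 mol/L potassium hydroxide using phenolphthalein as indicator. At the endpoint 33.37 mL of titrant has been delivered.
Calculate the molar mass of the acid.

197.8 g/mol

n(KOH) = 0.03337 L × 0.07269 mol/L = 2.426 × 10^-3 mol
n(HA) = 2.426 × 10^-3 mol (1:1 ratio)
M = m / n = 0.4799 g / 2.426 × 10^-3 mol = 197.8 g/mol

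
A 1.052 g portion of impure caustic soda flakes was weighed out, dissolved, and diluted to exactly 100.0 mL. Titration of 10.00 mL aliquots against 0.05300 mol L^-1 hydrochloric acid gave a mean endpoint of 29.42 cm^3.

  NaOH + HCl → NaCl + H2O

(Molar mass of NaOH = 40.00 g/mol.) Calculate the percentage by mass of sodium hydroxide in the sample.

59.29 %

n(HCl) per titration = 0.02942 × 0.05300 = 1.559 × 10^-3 mol
n(NaOH) in each aliquot = 1.559 × 10^-3 mol (1:1 ratio)
n(NaOH) in the whole flask = 1.559 × 10^-3 × 100.0/10.00 = 0.01559 mol
mass of NaOH = 0.01559 × 40.00 = 0.6237 g
% NaOH = 0.6237 / 1.052 × 100 = 59.29 %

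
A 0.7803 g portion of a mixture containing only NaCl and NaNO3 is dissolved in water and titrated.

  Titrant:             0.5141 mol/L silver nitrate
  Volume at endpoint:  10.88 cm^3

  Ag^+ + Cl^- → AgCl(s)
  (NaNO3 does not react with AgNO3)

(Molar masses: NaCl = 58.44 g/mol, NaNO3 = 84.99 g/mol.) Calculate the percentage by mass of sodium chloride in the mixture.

n(AgNO3) = 0.01088 × 0.5141 = 5.593 × 10^-3 mol
Let x = n(NaCl), y = n(NaNO3).
Titrant: 1x = 5.593 × 10^-3;  mass: 58.44x + 84.99y = 0.7803
Solving, x = 5.593 × 10^-3 mol, y = 5.335 × 10^-3 mol
mass of NaCl = 5.593 × 10^-3 × 58.44 = 0.3269 g
% NaCl = 0.3269 / 0.7803 × 100 = 41.89 %

41.89 %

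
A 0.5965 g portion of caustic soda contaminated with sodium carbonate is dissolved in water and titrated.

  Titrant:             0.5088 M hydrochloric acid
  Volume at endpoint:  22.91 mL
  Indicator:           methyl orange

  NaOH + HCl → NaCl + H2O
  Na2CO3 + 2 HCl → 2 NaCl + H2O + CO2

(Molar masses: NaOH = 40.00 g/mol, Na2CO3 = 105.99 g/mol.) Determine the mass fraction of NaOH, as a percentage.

n(HCl) = 0.02291 × 0.5088 = 0.01166 mol
Let x = n(NaOH), y = n(Na2CO3).
Titrant: 1x + 2y = 0.01166;  mass: 40.00x + 105.99y = 0.5965
Solving, x = 1.635 × 10^-3 mol, y = 5.011 × 10^-3 mol
mass of NaOH = 1.635 × 10^-3 × 40.00 = 0.06538 g
% NaOH = 0.06538 / 0.5965 × 100 = 10.96 %

10.96 %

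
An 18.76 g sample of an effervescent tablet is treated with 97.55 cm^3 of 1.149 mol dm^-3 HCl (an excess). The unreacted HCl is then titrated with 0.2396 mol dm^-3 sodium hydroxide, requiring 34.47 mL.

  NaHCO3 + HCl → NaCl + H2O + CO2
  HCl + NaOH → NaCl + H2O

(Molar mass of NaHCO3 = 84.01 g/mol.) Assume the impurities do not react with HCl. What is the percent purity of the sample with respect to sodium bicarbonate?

n(HCl) added = 0.09755 × 1.149 = 0.1121 mol
n(NaOH) used in back-titration = 0.03447 × 0.2396 = 8.259 × 10^-3 mol
n(HCl) left over = 8.259 × 10^-3 mol (1:1 ratio)
n(HCl) consumed by analyte = 0.1121 − 8.259 × 10^-3 = 0.1038 mol
n(NaHCO3) = 0.1038 mol (1:1 ratio)
mass of NaHCO3 = 0.1038 × 84.01 = 8.722 g
% NaHCO3 = 8.722 / 18.76 × 100 = 46.49 %

46.49 %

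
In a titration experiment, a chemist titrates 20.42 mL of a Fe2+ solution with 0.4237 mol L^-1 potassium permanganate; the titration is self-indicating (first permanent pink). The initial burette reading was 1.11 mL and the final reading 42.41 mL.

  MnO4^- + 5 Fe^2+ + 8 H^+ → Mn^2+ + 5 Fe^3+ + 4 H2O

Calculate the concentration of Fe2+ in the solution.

n(KMnO4) = 0.04130 L × 0.4237 mol/L = 0.01750 mol
From the 5:1 mole ratio, n(Fe2+) = 5/1 × 0.01750 = 0.08749 mol
[Fe2+] = 0.08749 mol / 0.02042 L = 4.285 mol/L

4.285 mol/L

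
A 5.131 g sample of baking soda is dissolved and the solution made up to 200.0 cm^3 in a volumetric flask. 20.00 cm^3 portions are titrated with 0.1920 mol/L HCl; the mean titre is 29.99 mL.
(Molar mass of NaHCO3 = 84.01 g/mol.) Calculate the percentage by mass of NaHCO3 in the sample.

NaHCO3 + HCl → NaCl + H2O + CO2
n(HCl) per titration = 0.02999 × 0.1920 = 5.758 × 10^-3 mol
n(NaHCO3) in each aliquot = 5.758 × 10^-3 mol (1:1 ratio)
n(NaHCO3) in the whole flask = 5.758 × 10^-3 × 200.0/20.00 = 0.05758 mol
mass of NaHCO3 = 0.05758 × 84.01 = 4.837 g
% NaHCO3 = 4.837 / 5.131 × 100 = 94.28 %

94.28 %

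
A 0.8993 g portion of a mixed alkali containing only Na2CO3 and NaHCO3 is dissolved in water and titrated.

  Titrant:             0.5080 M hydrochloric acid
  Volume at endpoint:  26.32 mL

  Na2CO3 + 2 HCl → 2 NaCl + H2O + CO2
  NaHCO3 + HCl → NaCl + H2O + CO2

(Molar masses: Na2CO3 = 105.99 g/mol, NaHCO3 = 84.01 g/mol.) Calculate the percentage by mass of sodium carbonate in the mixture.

n(HCl) = 0.02632 × 0.5080 = 0.01337 mol
Let x = n(Na2CO3), y = n(NaHCO3).
Titrant: 2x + 1y = 0.01337;  mass: 105.99x + 84.01y = 0.8993
Solving, x = 3.611 × 10^-3 mol, y = 6.150 × 10^-3 mol
mass of Na2CO3 = 3.611 × 10^-3 × 105.99 = 0.3827 g
% Na2CO3 = 0.3827 / 0.8993 × 100 = 42.55 %

42.55 %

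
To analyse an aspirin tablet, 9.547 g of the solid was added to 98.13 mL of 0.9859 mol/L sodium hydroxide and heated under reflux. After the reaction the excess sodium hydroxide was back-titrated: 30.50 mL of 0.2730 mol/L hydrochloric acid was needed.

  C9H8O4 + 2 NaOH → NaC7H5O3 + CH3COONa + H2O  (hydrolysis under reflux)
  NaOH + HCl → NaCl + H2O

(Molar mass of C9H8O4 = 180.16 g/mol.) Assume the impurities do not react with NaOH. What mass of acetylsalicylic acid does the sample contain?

n(NaOH) added = 0.09813 × 0.9859 = 0.09675 mol
n(HCl) used in back-titration = 0.03050 × 0.2730 = 8.327 × 10^-3 mol
n(NaOH) left over = 8.327 × 10^-3 mol (1:1 ratio)
n(NaOH) consumed by analyte = 0.09675 − 8.327 × 10^-3 = 0.08842 mol
From the 1:2 ratio, n(C9H8O4) = 1/2 × 0.08842 = 0.04421 mol
mass of C9H8O4 = 0.04421 × 180.16 = 7.965 g

7.965 g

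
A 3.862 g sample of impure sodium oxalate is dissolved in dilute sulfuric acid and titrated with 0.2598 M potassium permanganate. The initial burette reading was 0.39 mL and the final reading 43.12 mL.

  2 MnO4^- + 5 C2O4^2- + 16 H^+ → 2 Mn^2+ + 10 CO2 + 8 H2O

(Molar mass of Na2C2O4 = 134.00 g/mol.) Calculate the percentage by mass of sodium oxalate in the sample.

96.30 %

n(KMnO4) = 0.04273 L × 0.2598 mol/L = 0.01110 mol
From the 5:2 ratio, n(Na2C2O4) = 5/2 × 0.01110 = 0.02775 mol
mass of Na2C2O4 = 0.02775 × 134.00 g/mol = 3.719 g
% Na2C2O4 = 3.719 / 3.862 × 100 = 96.30 %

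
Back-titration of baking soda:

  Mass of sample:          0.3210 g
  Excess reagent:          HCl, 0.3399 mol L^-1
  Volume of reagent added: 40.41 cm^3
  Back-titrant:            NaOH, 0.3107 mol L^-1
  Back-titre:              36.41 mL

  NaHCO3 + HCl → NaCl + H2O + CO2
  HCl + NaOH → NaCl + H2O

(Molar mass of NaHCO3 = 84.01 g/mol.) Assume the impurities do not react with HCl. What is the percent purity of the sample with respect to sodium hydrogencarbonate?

63.41 %

n(HCl) added = 0.04041 × 0.3399 = 0.01374 mol
n(NaOH) used in back-titration = 0.03641 × 0.3107 = 0.01131 mol
n(HCl) left over = 0.01131 mol (1:1 ratio)
n(HCl) consumed by analyte = 0.01374 − 0.01131 = 2.423 × 10^-3 mol
n(NaHCO3) = 2.423 × 10^-3 mol (1:1 ratio)
mass of NaHCO3 = 2.423 × 10^-3 × 84.01 = 0.2035 g
% NaHCO3 = 0.2035 / 0.3210 × 100 = 63.41 %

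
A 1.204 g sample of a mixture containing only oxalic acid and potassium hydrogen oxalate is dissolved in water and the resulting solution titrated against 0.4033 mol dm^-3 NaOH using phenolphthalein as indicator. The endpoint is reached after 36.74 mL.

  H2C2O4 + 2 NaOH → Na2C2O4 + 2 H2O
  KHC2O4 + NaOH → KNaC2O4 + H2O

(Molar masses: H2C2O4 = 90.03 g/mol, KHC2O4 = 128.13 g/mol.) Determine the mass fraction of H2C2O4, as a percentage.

31.24 %

n(NaOH) = 0.03674 × 0.4033 = 0.01482 mol
Let x = n(H2C2O4), y = n(KHC2O4).
Titrant: 2x + 1y = 0.01482;  mass: 90.03x + 128.13y = 1.204
Solving, x = 4.178 × 10^-3 mol, y = 6.461 × 10^-3 mol
mass of H2C2O4 = 4.178 × 10^-3 × 90.03 = 0.3762 g
% H2C2O4 = 0.3762 / 1.204 × 100 = 31.24 %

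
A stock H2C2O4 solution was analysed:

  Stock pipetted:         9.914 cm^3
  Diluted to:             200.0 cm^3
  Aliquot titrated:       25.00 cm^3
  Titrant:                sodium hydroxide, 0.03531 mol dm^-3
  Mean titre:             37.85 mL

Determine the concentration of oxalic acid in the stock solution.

H2C2O4 + 2 NaOH → Na2C2O4 + 2 H2O
n(NaOH) = 0.03785 × 0.03531 = 1.336 × 10^-3 mol
From the 1:2 ratio, n(H2C2O4) in the aliquot = 1/2 × 1.336 × 10^-3 = 6.682 × 10^-4 mol
[H2C2O4]_dilute = 6.682 × 10^-4 / 0.02500 = 0.02673 mol/L
Dilution factor = 200.0 / 9.914 = 20.17
[H2C2O4]_stock = 0.02673 × 20.17 = 0.5392 mol/L

0.5392 mol/L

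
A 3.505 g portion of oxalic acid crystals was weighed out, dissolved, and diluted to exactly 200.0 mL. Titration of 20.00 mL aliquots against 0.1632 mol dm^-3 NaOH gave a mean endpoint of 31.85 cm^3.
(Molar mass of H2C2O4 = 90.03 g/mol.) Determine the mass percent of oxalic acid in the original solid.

66.76 %

H2C2O4 + 2 NaOH → Na2C2O4 + 2 H2O
n(NaOH) per titration = 0.03185 × 0.1632 = 5.198 × 10^-3 mol
From the 1:2 ratio, n(H2C2O4) in each aliquot = 1/2 × 5.198 × 10^-3 = 2.599 × 10^-3 mol
n(H2C2O4) in the whole flask = 2.599 × 10^-3 × 200.0/20.00 = 0.02599 mol
mass of H2C2O4 = 0.02599 × 90.03 = 2.340 g
% H2C2O4 = 2.340 / 3.505 × 100 = 66.76 %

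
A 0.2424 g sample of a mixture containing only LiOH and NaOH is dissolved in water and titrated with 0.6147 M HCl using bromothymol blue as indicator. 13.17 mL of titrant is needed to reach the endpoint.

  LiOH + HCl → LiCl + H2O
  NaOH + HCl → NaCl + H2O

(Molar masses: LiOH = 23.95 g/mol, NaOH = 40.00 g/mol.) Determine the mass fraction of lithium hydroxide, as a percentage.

n(HCl) = 0.01317 × 0.6147 = 8.096 × 10^-3 mol
Let x = n(LiOH), y = n(NaOH).
Titrant: 1x + 1y = 8.096 × 10^-3;  mass: 23.95x + 40.00y = 0.2424
Solving, x = 5.073 × 10^-3 mol, y = 3.022 × 10^-3 mol
mass of LiOH = 5.073 × 10^-3 × 23.95 = 0.1215 g
% LiOH = 0.1215 / 0.2424 × 100 = 50.12 %

50.12 %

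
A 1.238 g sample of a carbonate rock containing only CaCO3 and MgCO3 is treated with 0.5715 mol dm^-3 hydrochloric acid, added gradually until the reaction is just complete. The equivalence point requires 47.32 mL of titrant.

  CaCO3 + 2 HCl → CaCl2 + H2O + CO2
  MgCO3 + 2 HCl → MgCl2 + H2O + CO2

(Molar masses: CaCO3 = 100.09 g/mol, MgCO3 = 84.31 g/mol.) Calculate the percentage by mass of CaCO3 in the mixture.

n(HCl) = 0.04732 × 0.5715 = 0.02704 mol
Let x = n(CaCO3), y = n(MgCO3).
Titrant: 2x + 2y = 0.02704;  mass: 100.09x + 84.31y = 1.238
Solving, x = 6.210 × 10^-3 mol, y = 7.312 × 10^-3 mol
mass of CaCO3 = 6.210 × 10^-3 × 100.09 = 0.6215 g
% CaCO3 = 0.6215 / 1.238 × 100 = 50.20 %

50.20 %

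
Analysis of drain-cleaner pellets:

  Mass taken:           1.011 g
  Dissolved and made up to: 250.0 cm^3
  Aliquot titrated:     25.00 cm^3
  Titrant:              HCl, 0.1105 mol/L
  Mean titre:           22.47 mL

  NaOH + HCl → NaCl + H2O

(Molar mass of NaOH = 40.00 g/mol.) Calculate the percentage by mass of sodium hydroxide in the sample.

98.24 %

n(HCl) per titration = 0.02247 × 0.1105 = 2.483 × 10^-3 mol
n(NaOH) in each aliquot = 2.483 × 10^-3 mol (1:1 ratio)
n(NaOH) in the whole flask = 2.483 × 10^-3 × 250.0/25.00 = 0.02483 mol
mass of NaOH = 0.02483 × 40.00 = 0.9932 g
% NaOH = 0.9932 / 1.011 × 100 = 98.24 %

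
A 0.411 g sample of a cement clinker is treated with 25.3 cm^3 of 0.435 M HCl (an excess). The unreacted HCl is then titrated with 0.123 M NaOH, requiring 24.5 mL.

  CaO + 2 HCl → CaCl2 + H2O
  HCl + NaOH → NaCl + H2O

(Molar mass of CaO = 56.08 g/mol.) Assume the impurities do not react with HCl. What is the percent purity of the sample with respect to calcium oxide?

n(HCl) added = 0.0253 × 0.435 = 0.0110 mol
n(NaOH) used in back-titration = 0.0245 × 0.123 = 3.01 × 10^-3 mol
n(HCl) left over = 3.01 × 10^-3 mol (1:1 ratio)
n(HCl) consumed by analyte = 0.0110 − 3.01 × 10^-3 = 7.99 × 10^-3 mol
From the 1:2 ratio, n(CaO) = 1/2 × 7.99 × 10^-3 = 4.00 × 10^-3 mol
mass of CaO = 4.00 × 10^-3 × 56.08 = 0.224 g
% CaO = 0.224 / 0.411 × 100 = 54.5 %

54.5 %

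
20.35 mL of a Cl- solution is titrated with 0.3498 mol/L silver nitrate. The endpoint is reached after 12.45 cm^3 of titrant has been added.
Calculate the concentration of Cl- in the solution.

0.2140 mol/L

Ag^+ + Cl^- → AgCl(s)
n(AgNO3) = 0.01245 L × 0.3498 mol/L = 4.355 × 10^-3 mol
n(Cl-) = 4.355 × 10^-3 mol (1:1 mole ratio)
[Cl-] = 4.355 × 10^-3 mol / 0.02035 L = 0.2140 mol/L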